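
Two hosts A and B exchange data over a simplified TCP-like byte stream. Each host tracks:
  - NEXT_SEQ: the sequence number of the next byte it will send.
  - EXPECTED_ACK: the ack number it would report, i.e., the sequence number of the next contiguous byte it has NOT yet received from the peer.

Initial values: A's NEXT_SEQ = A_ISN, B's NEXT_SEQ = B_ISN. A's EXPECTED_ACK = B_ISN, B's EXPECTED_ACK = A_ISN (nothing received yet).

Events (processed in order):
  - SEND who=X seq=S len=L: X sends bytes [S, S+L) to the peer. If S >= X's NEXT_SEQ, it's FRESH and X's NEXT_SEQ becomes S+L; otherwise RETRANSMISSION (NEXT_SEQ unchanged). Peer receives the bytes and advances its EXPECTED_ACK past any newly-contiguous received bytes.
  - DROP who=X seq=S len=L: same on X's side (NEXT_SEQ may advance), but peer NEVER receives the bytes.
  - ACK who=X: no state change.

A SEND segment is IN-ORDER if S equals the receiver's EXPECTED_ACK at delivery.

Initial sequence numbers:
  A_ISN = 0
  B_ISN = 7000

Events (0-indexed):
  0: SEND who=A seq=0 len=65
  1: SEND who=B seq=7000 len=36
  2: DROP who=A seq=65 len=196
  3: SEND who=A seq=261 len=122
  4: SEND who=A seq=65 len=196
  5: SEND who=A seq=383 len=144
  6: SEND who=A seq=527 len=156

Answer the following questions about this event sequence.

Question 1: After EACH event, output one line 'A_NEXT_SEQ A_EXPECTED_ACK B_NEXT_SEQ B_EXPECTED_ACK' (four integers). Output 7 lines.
65 7000 7000 65
65 7036 7036 65
261 7036 7036 65
383 7036 7036 65
383 7036 7036 383
527 7036 7036 527
683 7036 7036 683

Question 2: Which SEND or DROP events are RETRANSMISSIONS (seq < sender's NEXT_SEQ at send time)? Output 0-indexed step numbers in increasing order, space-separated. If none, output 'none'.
Answer: 4

Derivation:
Step 0: SEND seq=0 -> fresh
Step 1: SEND seq=7000 -> fresh
Step 2: DROP seq=65 -> fresh
Step 3: SEND seq=261 -> fresh
Step 4: SEND seq=65 -> retransmit
Step 5: SEND seq=383 -> fresh
Step 6: SEND seq=527 -> fresh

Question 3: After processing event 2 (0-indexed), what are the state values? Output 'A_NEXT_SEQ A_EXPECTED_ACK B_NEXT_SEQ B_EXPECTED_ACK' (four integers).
After event 0: A_seq=65 A_ack=7000 B_seq=7000 B_ack=65
After event 1: A_seq=65 A_ack=7036 B_seq=7036 B_ack=65
After event 2: A_seq=261 A_ack=7036 B_seq=7036 B_ack=65

261 7036 7036 65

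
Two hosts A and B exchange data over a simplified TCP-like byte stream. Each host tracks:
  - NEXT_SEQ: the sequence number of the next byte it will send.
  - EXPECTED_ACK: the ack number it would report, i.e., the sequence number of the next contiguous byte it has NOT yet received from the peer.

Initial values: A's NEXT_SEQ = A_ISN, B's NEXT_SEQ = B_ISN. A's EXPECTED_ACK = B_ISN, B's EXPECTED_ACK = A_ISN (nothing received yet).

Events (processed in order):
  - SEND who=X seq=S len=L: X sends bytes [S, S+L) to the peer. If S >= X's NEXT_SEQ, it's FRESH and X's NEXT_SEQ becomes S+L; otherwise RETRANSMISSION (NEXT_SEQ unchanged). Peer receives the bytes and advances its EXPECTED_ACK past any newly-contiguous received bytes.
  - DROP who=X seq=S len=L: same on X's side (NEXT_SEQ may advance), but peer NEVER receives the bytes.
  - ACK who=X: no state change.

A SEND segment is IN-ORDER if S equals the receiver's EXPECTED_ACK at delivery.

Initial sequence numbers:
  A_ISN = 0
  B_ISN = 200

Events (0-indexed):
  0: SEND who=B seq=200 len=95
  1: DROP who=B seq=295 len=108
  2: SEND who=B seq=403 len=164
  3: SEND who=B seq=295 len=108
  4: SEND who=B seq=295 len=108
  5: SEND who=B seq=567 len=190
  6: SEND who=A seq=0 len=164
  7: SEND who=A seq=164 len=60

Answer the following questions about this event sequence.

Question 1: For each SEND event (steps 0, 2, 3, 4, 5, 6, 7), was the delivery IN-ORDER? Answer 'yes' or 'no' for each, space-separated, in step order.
Step 0: SEND seq=200 -> in-order
Step 2: SEND seq=403 -> out-of-order
Step 3: SEND seq=295 -> in-order
Step 4: SEND seq=295 -> out-of-order
Step 5: SEND seq=567 -> in-order
Step 6: SEND seq=0 -> in-order
Step 7: SEND seq=164 -> in-order

Answer: yes no yes no yes yes yes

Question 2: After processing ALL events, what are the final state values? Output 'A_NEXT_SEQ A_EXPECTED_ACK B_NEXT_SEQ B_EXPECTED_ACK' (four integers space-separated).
Answer: 224 757 757 224

Derivation:
After event 0: A_seq=0 A_ack=295 B_seq=295 B_ack=0
After event 1: A_seq=0 A_ack=295 B_seq=403 B_ack=0
After event 2: A_seq=0 A_ack=295 B_seq=567 B_ack=0
After event 3: A_seq=0 A_ack=567 B_seq=567 B_ack=0
After event 4: A_seq=0 A_ack=567 B_seq=567 B_ack=0
After event 5: A_seq=0 A_ack=757 B_seq=757 B_ack=0
After event 6: A_seq=164 A_ack=757 B_seq=757 B_ack=164
After event 7: A_seq=224 A_ack=757 B_seq=757 B_ack=224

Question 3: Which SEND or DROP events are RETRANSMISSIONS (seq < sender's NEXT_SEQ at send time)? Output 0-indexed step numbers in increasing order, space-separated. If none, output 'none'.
Answer: 3 4

Derivation:
Step 0: SEND seq=200 -> fresh
Step 1: DROP seq=295 -> fresh
Step 2: SEND seq=403 -> fresh
Step 3: SEND seq=295 -> retransmit
Step 4: SEND seq=295 -> retransmit
Step 5: SEND seq=567 -> fresh
Step 6: SEND seq=0 -> fresh
Step 7: SEND seq=164 -> fresh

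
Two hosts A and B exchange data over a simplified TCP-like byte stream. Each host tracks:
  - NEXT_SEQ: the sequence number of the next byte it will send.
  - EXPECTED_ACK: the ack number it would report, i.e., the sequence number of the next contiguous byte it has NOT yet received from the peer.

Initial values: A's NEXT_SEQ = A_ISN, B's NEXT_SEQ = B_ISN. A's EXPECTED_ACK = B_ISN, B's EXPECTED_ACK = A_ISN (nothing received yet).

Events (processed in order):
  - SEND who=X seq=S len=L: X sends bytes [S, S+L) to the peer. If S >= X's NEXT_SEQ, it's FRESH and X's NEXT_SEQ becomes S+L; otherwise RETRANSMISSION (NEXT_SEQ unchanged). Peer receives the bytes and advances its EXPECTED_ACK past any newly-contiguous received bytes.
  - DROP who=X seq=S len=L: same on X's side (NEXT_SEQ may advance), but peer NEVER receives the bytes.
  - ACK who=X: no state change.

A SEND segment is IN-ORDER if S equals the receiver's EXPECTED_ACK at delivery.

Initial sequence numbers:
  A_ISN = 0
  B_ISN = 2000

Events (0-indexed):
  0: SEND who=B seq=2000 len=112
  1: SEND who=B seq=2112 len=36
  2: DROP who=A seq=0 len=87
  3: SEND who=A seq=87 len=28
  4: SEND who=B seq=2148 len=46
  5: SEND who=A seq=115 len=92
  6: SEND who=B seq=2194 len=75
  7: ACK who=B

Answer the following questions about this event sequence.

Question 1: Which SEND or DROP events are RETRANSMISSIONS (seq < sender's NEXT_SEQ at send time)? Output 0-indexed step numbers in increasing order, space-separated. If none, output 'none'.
Step 0: SEND seq=2000 -> fresh
Step 1: SEND seq=2112 -> fresh
Step 2: DROP seq=0 -> fresh
Step 3: SEND seq=87 -> fresh
Step 4: SEND seq=2148 -> fresh
Step 5: SEND seq=115 -> fresh
Step 6: SEND seq=2194 -> fresh

Answer: none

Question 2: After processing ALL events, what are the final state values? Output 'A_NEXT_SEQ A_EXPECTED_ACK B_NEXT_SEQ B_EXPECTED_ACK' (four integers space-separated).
After event 0: A_seq=0 A_ack=2112 B_seq=2112 B_ack=0
After event 1: A_seq=0 A_ack=2148 B_seq=2148 B_ack=0
After event 2: A_seq=87 A_ack=2148 B_seq=2148 B_ack=0
After event 3: A_seq=115 A_ack=2148 B_seq=2148 B_ack=0
After event 4: A_seq=115 A_ack=2194 B_seq=2194 B_ack=0
After event 5: A_seq=207 A_ack=2194 B_seq=2194 B_ack=0
After event 6: A_seq=207 A_ack=2269 B_seq=2269 B_ack=0
After event 7: A_seq=207 A_ack=2269 B_seq=2269 B_ack=0

Answer: 207 2269 2269 0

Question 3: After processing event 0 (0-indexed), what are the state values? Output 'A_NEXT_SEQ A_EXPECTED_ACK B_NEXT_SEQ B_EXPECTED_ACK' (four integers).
After event 0: A_seq=0 A_ack=2112 B_seq=2112 B_ack=0

0 2112 2112 0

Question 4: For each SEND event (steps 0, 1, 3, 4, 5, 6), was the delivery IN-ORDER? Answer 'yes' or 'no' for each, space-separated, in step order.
Step 0: SEND seq=2000 -> in-order
Step 1: SEND seq=2112 -> in-order
Step 3: SEND seq=87 -> out-of-order
Step 4: SEND seq=2148 -> in-order
Step 5: SEND seq=115 -> out-of-order
Step 6: SEND seq=2194 -> in-order

Answer: yes yes no yes no yes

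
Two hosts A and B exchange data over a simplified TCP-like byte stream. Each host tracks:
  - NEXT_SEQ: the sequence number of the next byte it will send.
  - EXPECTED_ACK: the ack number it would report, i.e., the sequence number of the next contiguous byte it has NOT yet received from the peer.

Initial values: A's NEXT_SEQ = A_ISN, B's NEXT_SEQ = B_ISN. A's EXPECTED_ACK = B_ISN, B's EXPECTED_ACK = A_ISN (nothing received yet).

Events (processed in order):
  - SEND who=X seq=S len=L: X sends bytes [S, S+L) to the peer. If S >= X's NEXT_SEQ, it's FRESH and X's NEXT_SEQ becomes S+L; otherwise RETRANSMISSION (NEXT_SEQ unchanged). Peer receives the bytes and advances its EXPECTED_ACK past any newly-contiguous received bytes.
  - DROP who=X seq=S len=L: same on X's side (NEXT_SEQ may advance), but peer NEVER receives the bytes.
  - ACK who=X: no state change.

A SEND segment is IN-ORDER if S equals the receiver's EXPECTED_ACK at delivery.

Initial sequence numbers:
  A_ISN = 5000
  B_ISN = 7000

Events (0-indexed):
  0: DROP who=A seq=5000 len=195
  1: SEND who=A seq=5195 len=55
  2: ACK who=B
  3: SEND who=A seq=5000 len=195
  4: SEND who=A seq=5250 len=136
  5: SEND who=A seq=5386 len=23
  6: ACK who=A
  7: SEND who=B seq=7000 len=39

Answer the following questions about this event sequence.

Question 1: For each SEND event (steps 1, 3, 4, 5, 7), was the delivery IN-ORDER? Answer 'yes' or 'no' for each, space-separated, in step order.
Answer: no yes yes yes yes

Derivation:
Step 1: SEND seq=5195 -> out-of-order
Step 3: SEND seq=5000 -> in-order
Step 4: SEND seq=5250 -> in-order
Step 5: SEND seq=5386 -> in-order
Step 7: SEND seq=7000 -> in-order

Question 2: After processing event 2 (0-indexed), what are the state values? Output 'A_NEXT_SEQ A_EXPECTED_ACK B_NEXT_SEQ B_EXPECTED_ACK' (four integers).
After event 0: A_seq=5195 A_ack=7000 B_seq=7000 B_ack=5000
After event 1: A_seq=5250 A_ack=7000 B_seq=7000 B_ack=5000
After event 2: A_seq=5250 A_ack=7000 B_seq=7000 B_ack=5000

5250 7000 7000 5000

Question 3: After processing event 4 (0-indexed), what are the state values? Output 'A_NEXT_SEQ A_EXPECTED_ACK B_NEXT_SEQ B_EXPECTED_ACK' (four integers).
After event 0: A_seq=5195 A_ack=7000 B_seq=7000 B_ack=5000
After event 1: A_seq=5250 A_ack=7000 B_seq=7000 B_ack=5000
After event 2: A_seq=5250 A_ack=7000 B_seq=7000 B_ack=5000
After event 3: A_seq=5250 A_ack=7000 B_seq=7000 B_ack=5250
After event 4: A_seq=5386 A_ack=7000 B_seq=7000 B_ack=5386

5386 7000 7000 5386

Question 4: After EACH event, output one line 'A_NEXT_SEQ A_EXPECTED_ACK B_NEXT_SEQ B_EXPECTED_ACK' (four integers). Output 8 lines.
5195 7000 7000 5000
5250 7000 7000 5000
5250 7000 7000 5000
5250 7000 7000 5250
5386 7000 7000 5386
5409 7000 7000 5409
5409 7000 7000 5409
5409 7039 7039 5409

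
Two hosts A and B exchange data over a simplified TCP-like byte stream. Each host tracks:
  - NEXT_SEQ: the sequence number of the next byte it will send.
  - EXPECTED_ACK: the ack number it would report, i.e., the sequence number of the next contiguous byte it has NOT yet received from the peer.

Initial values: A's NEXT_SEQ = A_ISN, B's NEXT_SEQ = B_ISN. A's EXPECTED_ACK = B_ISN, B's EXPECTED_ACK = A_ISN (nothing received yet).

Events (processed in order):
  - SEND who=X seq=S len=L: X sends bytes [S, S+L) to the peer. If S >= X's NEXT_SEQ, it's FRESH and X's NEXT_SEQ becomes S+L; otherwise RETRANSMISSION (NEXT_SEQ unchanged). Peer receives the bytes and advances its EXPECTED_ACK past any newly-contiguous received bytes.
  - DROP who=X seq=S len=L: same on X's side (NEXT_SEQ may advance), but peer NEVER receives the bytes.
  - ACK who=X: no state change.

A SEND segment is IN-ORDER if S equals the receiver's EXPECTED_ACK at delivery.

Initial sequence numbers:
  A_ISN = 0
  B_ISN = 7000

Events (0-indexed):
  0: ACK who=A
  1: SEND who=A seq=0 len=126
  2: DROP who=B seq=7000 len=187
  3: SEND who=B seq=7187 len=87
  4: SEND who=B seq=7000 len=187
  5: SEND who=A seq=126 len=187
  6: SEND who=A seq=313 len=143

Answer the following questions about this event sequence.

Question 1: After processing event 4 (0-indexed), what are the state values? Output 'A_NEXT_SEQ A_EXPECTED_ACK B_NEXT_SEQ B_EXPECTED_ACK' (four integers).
After event 0: A_seq=0 A_ack=7000 B_seq=7000 B_ack=0
After event 1: A_seq=126 A_ack=7000 B_seq=7000 B_ack=126
After event 2: A_seq=126 A_ack=7000 B_seq=7187 B_ack=126
After event 3: A_seq=126 A_ack=7000 B_seq=7274 B_ack=126
After event 4: A_seq=126 A_ack=7274 B_seq=7274 B_ack=126

126 7274 7274 126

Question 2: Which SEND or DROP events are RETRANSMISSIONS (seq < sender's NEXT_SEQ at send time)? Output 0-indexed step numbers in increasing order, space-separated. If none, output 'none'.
Step 1: SEND seq=0 -> fresh
Step 2: DROP seq=7000 -> fresh
Step 3: SEND seq=7187 -> fresh
Step 4: SEND seq=7000 -> retransmit
Step 5: SEND seq=126 -> fresh
Step 6: SEND seq=313 -> fresh

Answer: 4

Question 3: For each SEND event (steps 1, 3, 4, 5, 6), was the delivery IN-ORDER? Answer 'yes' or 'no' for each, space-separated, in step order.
Step 1: SEND seq=0 -> in-order
Step 3: SEND seq=7187 -> out-of-order
Step 4: SEND seq=7000 -> in-order
Step 5: SEND seq=126 -> in-order
Step 6: SEND seq=313 -> in-order

Answer: yes no yes yes yes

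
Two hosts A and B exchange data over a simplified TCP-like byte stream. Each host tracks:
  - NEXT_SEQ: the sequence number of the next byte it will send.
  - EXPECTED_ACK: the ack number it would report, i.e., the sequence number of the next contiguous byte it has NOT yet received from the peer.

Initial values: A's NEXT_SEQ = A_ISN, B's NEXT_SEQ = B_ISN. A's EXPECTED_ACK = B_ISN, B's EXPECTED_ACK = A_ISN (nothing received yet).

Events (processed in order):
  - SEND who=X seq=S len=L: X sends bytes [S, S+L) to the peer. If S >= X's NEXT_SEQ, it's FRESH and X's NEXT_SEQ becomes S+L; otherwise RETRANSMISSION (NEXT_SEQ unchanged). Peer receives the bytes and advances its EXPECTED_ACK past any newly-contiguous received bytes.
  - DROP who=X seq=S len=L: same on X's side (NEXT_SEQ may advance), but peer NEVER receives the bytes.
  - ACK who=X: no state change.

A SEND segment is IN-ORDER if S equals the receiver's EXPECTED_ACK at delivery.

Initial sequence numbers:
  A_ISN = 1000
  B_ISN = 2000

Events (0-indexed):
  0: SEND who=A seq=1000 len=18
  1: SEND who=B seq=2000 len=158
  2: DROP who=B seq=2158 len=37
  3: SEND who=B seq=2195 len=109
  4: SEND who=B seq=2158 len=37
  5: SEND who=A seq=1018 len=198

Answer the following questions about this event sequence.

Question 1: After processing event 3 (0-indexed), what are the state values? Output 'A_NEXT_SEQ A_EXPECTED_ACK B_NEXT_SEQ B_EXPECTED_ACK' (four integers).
After event 0: A_seq=1018 A_ack=2000 B_seq=2000 B_ack=1018
After event 1: A_seq=1018 A_ack=2158 B_seq=2158 B_ack=1018
After event 2: A_seq=1018 A_ack=2158 B_seq=2195 B_ack=1018
After event 3: A_seq=1018 A_ack=2158 B_seq=2304 B_ack=1018

1018 2158 2304 1018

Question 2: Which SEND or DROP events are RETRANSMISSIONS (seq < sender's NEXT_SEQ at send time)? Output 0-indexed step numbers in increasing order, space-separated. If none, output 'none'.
Answer: 4

Derivation:
Step 0: SEND seq=1000 -> fresh
Step 1: SEND seq=2000 -> fresh
Step 2: DROP seq=2158 -> fresh
Step 3: SEND seq=2195 -> fresh
Step 4: SEND seq=2158 -> retransmit
Step 5: SEND seq=1018 -> fresh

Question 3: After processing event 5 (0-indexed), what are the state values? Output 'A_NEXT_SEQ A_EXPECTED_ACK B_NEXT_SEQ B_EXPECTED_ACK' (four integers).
After event 0: A_seq=1018 A_ack=2000 B_seq=2000 B_ack=1018
After event 1: A_seq=1018 A_ack=2158 B_seq=2158 B_ack=1018
After event 2: A_seq=1018 A_ack=2158 B_seq=2195 B_ack=1018
After event 3: A_seq=1018 A_ack=2158 B_seq=2304 B_ack=1018
After event 4: A_seq=1018 A_ack=2304 B_seq=2304 B_ack=1018
After event 5: A_seq=1216 A_ack=2304 B_seq=2304 B_ack=1216

1216 2304 2304 1216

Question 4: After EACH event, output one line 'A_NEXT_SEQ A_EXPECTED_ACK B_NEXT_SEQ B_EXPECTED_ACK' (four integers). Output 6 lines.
1018 2000 2000 1018
1018 2158 2158 1018
1018 2158 2195 1018
1018 2158 2304 1018
1018 2304 2304 1018
1216 2304 2304 1216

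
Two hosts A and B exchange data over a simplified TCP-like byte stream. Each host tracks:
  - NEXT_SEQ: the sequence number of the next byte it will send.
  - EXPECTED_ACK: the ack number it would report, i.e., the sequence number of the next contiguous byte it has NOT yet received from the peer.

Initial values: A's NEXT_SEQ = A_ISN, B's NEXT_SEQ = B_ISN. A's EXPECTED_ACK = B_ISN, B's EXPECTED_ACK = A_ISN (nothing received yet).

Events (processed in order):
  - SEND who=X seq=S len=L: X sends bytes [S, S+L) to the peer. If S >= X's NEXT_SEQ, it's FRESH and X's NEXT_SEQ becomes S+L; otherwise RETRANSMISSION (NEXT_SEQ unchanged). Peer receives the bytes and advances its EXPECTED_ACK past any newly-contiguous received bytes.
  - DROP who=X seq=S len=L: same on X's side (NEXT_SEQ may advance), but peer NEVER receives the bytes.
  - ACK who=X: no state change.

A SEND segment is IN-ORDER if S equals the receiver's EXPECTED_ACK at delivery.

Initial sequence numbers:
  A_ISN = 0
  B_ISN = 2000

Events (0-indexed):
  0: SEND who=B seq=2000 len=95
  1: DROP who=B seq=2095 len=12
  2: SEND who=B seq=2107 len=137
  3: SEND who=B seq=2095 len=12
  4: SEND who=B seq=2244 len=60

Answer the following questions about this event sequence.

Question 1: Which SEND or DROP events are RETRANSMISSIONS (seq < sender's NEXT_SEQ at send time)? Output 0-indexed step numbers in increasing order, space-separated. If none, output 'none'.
Step 0: SEND seq=2000 -> fresh
Step 1: DROP seq=2095 -> fresh
Step 2: SEND seq=2107 -> fresh
Step 3: SEND seq=2095 -> retransmit
Step 4: SEND seq=2244 -> fresh

Answer: 3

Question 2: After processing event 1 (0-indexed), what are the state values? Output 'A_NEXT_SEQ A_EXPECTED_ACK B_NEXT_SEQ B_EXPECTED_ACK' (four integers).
After event 0: A_seq=0 A_ack=2095 B_seq=2095 B_ack=0
After event 1: A_seq=0 A_ack=2095 B_seq=2107 B_ack=0

0 2095 2107 0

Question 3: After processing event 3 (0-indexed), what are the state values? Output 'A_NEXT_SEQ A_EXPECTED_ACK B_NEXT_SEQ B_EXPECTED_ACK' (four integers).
After event 0: A_seq=0 A_ack=2095 B_seq=2095 B_ack=0
After event 1: A_seq=0 A_ack=2095 B_seq=2107 B_ack=0
After event 2: A_seq=0 A_ack=2095 B_seq=2244 B_ack=0
After event 3: A_seq=0 A_ack=2244 B_seq=2244 B_ack=0

0 2244 2244 0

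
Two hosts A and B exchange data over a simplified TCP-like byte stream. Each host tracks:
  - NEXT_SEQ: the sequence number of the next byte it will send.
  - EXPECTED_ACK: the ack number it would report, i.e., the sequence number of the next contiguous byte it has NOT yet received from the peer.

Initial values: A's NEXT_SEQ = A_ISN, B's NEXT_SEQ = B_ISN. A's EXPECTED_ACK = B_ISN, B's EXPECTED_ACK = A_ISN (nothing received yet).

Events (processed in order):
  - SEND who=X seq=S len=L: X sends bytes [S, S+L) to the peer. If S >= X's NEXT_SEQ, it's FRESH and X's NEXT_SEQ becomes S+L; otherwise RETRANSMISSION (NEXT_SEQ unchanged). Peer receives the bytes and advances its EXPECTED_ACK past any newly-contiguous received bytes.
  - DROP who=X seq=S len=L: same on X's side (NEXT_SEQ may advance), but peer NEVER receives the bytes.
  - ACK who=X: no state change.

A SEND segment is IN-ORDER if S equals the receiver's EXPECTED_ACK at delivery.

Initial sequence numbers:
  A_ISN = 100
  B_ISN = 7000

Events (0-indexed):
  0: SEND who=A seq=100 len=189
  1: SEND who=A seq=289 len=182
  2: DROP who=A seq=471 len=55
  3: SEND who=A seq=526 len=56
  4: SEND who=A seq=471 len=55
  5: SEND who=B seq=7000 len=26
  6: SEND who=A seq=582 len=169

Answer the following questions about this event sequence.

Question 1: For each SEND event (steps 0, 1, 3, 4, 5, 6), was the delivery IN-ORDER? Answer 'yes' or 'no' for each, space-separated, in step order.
Step 0: SEND seq=100 -> in-order
Step 1: SEND seq=289 -> in-order
Step 3: SEND seq=526 -> out-of-order
Step 4: SEND seq=471 -> in-order
Step 5: SEND seq=7000 -> in-order
Step 6: SEND seq=582 -> in-order

Answer: yes yes no yes yes yes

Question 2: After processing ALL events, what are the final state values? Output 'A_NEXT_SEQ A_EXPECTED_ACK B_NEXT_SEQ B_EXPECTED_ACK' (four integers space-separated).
After event 0: A_seq=289 A_ack=7000 B_seq=7000 B_ack=289
After event 1: A_seq=471 A_ack=7000 B_seq=7000 B_ack=471
After event 2: A_seq=526 A_ack=7000 B_seq=7000 B_ack=471
After event 3: A_seq=582 A_ack=7000 B_seq=7000 B_ack=471
After event 4: A_seq=582 A_ack=7000 B_seq=7000 B_ack=582
After event 5: A_seq=582 A_ack=7026 B_seq=7026 B_ack=582
After event 6: A_seq=751 A_ack=7026 B_seq=7026 B_ack=751

Answer: 751 7026 7026 751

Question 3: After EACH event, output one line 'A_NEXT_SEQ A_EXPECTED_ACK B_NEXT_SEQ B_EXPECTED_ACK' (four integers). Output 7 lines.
289 7000 7000 289
471 7000 7000 471
526 7000 7000 471
582 7000 7000 471
582 7000 7000 582
582 7026 7026 582
751 7026 7026 751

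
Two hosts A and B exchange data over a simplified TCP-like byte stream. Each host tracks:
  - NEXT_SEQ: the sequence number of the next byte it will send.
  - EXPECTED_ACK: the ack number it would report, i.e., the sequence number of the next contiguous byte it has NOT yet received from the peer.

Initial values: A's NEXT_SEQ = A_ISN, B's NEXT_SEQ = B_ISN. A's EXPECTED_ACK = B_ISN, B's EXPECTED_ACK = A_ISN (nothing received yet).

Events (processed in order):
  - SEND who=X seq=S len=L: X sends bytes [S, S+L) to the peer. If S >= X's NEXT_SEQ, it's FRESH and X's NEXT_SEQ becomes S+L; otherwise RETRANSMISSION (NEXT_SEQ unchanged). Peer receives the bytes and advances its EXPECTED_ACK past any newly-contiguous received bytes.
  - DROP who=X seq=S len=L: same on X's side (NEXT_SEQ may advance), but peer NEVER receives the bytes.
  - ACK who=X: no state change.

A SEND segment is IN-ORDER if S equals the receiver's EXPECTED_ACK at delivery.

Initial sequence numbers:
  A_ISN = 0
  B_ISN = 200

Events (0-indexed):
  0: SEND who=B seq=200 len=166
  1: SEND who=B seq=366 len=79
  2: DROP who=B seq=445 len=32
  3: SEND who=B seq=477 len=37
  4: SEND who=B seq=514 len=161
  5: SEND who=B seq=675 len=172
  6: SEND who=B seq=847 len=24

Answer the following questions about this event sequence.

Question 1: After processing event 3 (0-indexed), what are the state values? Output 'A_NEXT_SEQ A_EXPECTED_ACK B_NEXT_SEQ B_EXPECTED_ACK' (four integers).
After event 0: A_seq=0 A_ack=366 B_seq=366 B_ack=0
After event 1: A_seq=0 A_ack=445 B_seq=445 B_ack=0
After event 2: A_seq=0 A_ack=445 B_seq=477 B_ack=0
After event 3: A_seq=0 A_ack=445 B_seq=514 B_ack=0

0 445 514 0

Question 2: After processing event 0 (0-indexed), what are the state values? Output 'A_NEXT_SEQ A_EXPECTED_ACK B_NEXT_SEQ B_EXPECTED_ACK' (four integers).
After event 0: A_seq=0 A_ack=366 B_seq=366 B_ack=0

0 366 366 0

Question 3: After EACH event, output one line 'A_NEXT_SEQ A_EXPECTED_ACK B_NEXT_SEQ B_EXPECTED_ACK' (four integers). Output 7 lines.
0 366 366 0
0 445 445 0
0 445 477 0
0 445 514 0
0 445 675 0
0 445 847 0
0 445 871 0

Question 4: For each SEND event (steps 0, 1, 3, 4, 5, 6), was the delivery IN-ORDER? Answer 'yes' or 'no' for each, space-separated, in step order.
Answer: yes yes no no no no

Derivation:
Step 0: SEND seq=200 -> in-order
Step 1: SEND seq=366 -> in-order
Step 3: SEND seq=477 -> out-of-order
Step 4: SEND seq=514 -> out-of-order
Step 5: SEND seq=675 -> out-of-order
Step 6: SEND seq=847 -> out-of-order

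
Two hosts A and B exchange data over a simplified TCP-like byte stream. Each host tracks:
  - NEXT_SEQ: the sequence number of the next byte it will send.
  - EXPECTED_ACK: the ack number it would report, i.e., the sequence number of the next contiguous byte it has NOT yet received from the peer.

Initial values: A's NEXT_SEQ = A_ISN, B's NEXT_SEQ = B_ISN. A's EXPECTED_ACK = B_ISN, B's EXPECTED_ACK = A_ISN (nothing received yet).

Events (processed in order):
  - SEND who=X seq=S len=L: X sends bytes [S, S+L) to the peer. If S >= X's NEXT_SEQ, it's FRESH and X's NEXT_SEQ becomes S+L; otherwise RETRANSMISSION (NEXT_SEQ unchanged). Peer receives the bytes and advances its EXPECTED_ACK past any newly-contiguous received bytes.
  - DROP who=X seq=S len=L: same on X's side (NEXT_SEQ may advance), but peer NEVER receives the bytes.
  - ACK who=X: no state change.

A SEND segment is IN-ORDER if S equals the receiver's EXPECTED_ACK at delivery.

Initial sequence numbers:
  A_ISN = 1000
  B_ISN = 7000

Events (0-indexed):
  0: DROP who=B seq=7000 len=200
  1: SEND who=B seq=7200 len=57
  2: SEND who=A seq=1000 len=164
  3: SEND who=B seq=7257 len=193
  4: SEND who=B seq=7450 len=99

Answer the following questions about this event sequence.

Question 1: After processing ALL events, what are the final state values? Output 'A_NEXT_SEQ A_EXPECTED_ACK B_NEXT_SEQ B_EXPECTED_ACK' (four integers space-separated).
After event 0: A_seq=1000 A_ack=7000 B_seq=7200 B_ack=1000
After event 1: A_seq=1000 A_ack=7000 B_seq=7257 B_ack=1000
After event 2: A_seq=1164 A_ack=7000 B_seq=7257 B_ack=1164
After event 3: A_seq=1164 A_ack=7000 B_seq=7450 B_ack=1164
After event 4: A_seq=1164 A_ack=7000 B_seq=7549 B_ack=1164

Answer: 1164 7000 7549 1164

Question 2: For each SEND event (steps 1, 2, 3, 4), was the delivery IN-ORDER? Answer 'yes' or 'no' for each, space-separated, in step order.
Answer: no yes no no

Derivation:
Step 1: SEND seq=7200 -> out-of-order
Step 2: SEND seq=1000 -> in-order
Step 3: SEND seq=7257 -> out-of-order
Step 4: SEND seq=7450 -> out-of-order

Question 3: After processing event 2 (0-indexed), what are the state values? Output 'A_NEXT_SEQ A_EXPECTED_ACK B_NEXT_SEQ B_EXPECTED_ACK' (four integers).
After event 0: A_seq=1000 A_ack=7000 B_seq=7200 B_ack=1000
After event 1: A_seq=1000 A_ack=7000 B_seq=7257 B_ack=1000
After event 2: A_seq=1164 A_ack=7000 B_seq=7257 B_ack=1164

1164 7000 7257 1164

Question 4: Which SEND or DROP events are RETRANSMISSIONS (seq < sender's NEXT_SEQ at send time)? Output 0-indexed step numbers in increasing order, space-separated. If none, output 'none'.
Answer: none

Derivation:
Step 0: DROP seq=7000 -> fresh
Step 1: SEND seq=7200 -> fresh
Step 2: SEND seq=1000 -> fresh
Step 3: SEND seq=7257 -> fresh
Step 4: SEND seq=7450 -> fresh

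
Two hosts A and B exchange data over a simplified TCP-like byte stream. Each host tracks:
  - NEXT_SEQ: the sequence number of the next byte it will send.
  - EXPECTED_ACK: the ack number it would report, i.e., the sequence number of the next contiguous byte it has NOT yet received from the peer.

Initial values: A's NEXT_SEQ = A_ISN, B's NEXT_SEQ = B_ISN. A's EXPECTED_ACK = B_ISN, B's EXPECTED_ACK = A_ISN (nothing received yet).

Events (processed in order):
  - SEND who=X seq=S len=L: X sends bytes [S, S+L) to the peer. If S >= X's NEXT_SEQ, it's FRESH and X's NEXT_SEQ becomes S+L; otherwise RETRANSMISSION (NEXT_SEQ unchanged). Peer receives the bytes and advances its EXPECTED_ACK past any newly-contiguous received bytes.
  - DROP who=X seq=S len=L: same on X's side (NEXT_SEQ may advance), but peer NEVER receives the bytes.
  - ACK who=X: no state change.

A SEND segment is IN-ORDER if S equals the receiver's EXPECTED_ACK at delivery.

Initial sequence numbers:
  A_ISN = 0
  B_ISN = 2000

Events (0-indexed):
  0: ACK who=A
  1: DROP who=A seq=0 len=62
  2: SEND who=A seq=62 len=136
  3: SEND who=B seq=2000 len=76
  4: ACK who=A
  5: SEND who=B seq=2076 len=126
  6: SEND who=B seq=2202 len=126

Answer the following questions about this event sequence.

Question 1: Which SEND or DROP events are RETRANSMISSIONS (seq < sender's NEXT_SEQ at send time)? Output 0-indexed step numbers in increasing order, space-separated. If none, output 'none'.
Answer: none

Derivation:
Step 1: DROP seq=0 -> fresh
Step 2: SEND seq=62 -> fresh
Step 3: SEND seq=2000 -> fresh
Step 5: SEND seq=2076 -> fresh
Step 6: SEND seq=2202 -> fresh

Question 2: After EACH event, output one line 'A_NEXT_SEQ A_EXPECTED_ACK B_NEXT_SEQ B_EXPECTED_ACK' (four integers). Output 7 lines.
0 2000 2000 0
62 2000 2000 0
198 2000 2000 0
198 2076 2076 0
198 2076 2076 0
198 2202 2202 0
198 2328 2328 0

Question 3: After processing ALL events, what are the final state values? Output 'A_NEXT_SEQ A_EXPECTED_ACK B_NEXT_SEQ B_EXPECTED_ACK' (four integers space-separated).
Answer: 198 2328 2328 0

Derivation:
After event 0: A_seq=0 A_ack=2000 B_seq=2000 B_ack=0
After event 1: A_seq=62 A_ack=2000 B_seq=2000 B_ack=0
After event 2: A_seq=198 A_ack=2000 B_seq=2000 B_ack=0
After event 3: A_seq=198 A_ack=2076 B_seq=2076 B_ack=0
After event 4: A_seq=198 A_ack=2076 B_seq=2076 B_ack=0
After event 5: A_seq=198 A_ack=2202 B_seq=2202 B_ack=0
After event 6: A_seq=198 A_ack=2328 B_seq=2328 B_ack=0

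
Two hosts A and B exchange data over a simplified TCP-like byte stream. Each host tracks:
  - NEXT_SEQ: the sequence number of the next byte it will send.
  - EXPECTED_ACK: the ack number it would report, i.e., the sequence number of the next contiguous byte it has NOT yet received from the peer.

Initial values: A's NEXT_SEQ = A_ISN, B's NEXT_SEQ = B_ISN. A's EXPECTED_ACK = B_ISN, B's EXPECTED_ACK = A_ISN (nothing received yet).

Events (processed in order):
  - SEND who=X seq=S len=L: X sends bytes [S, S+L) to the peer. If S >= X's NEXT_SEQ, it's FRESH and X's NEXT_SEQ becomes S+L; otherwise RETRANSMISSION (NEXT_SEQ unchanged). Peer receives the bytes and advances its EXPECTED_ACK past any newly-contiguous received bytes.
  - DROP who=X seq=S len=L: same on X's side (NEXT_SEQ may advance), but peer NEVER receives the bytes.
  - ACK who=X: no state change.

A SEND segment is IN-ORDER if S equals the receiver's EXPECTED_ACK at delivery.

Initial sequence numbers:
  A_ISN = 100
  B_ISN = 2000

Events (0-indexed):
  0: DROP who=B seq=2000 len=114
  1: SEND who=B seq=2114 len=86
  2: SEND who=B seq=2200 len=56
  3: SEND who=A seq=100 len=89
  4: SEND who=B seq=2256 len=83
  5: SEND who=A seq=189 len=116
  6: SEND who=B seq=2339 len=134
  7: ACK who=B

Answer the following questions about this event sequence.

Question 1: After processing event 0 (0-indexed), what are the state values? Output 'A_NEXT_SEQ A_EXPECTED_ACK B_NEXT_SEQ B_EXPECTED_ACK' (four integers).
After event 0: A_seq=100 A_ack=2000 B_seq=2114 B_ack=100

100 2000 2114 100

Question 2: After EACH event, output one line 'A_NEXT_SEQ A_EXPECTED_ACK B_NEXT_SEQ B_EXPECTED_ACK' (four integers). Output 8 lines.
100 2000 2114 100
100 2000 2200 100
100 2000 2256 100
189 2000 2256 189
189 2000 2339 189
305 2000 2339 305
305 2000 2473 305
305 2000 2473 305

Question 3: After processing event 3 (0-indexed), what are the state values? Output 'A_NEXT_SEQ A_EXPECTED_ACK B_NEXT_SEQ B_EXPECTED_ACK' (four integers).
After event 0: A_seq=100 A_ack=2000 B_seq=2114 B_ack=100
After event 1: A_seq=100 A_ack=2000 B_seq=2200 B_ack=100
After event 2: A_seq=100 A_ack=2000 B_seq=2256 B_ack=100
After event 3: A_seq=189 A_ack=2000 B_seq=2256 B_ack=189

189 2000 2256 189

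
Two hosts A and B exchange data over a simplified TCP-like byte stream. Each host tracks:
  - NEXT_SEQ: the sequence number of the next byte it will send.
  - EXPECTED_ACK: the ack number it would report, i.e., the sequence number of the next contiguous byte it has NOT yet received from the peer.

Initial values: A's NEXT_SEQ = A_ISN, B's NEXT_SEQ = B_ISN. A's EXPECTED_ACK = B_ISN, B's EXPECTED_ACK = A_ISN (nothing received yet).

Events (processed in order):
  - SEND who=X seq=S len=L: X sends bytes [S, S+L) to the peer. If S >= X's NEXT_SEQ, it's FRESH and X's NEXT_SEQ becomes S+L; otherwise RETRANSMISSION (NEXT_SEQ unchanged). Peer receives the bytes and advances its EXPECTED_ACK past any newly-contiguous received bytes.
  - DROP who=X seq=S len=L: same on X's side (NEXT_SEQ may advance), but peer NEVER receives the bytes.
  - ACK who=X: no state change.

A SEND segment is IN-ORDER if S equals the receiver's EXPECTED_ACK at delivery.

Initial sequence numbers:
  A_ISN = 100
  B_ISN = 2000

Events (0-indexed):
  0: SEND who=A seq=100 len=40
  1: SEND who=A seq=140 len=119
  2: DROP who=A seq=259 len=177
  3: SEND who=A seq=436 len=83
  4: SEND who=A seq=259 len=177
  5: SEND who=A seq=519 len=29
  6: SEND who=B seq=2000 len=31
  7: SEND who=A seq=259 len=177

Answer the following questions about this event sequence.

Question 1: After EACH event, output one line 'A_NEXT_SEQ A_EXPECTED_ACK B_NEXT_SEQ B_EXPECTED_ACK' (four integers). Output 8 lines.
140 2000 2000 140
259 2000 2000 259
436 2000 2000 259
519 2000 2000 259
519 2000 2000 519
548 2000 2000 548
548 2031 2031 548
548 2031 2031 548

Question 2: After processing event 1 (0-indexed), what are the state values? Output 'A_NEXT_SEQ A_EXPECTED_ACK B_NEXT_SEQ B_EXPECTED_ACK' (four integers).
After event 0: A_seq=140 A_ack=2000 B_seq=2000 B_ack=140
After event 1: A_seq=259 A_ack=2000 B_seq=2000 B_ack=259

259 2000 2000 259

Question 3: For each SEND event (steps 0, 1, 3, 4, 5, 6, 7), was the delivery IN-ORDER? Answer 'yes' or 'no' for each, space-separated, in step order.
Answer: yes yes no yes yes yes no

Derivation:
Step 0: SEND seq=100 -> in-order
Step 1: SEND seq=140 -> in-order
Step 3: SEND seq=436 -> out-of-order
Step 4: SEND seq=259 -> in-order
Step 5: SEND seq=519 -> in-order
Step 6: SEND seq=2000 -> in-order
Step 7: SEND seq=259 -> out-of-order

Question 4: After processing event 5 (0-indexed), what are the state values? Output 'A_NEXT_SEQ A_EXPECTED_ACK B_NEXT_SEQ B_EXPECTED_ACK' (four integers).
After event 0: A_seq=140 A_ack=2000 B_seq=2000 B_ack=140
After event 1: A_seq=259 A_ack=2000 B_seq=2000 B_ack=259
After event 2: A_seq=436 A_ack=2000 B_seq=2000 B_ack=259
After event 3: A_seq=519 A_ack=2000 B_seq=2000 B_ack=259
After event 4: A_seq=519 A_ack=2000 B_seq=2000 B_ack=519
After event 5: A_seq=548 A_ack=2000 B_seq=2000 B_ack=548

548 2000 2000 548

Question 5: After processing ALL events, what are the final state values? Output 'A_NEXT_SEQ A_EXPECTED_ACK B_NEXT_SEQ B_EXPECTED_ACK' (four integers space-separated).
Answer: 548 2031 2031 548

Derivation:
After event 0: A_seq=140 A_ack=2000 B_seq=2000 B_ack=140
After event 1: A_seq=259 A_ack=2000 B_seq=2000 B_ack=259
After event 2: A_seq=436 A_ack=2000 B_seq=2000 B_ack=259
After event 3: A_seq=519 A_ack=2000 B_seq=2000 B_ack=259
After event 4: A_seq=519 A_ack=2000 B_seq=2000 B_ack=519
After event 5: A_seq=548 A_ack=2000 B_seq=2000 B_ack=548
After event 6: A_seq=548 A_ack=2031 B_seq=2031 B_ack=548
After event 7: A_seq=548 A_ack=2031 B_seq=2031 B_ack=548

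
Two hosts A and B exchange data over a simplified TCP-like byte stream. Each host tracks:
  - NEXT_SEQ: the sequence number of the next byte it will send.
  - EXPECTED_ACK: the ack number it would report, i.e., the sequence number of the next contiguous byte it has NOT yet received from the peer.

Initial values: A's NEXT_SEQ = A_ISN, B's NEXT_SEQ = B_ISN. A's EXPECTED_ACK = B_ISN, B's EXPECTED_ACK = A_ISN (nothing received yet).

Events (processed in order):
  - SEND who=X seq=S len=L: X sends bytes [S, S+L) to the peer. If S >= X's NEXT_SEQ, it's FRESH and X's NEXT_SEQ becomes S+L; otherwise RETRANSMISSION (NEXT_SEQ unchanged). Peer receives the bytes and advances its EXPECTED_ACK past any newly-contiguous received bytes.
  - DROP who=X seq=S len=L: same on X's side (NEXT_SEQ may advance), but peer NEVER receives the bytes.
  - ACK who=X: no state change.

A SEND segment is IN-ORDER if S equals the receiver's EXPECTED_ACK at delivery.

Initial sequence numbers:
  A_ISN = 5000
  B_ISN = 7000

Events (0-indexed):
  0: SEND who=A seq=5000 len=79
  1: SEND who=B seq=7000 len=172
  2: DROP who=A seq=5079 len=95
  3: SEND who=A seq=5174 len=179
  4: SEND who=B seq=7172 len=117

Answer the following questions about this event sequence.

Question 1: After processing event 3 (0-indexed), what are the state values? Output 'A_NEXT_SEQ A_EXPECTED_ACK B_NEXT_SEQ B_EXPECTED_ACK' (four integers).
After event 0: A_seq=5079 A_ack=7000 B_seq=7000 B_ack=5079
After event 1: A_seq=5079 A_ack=7172 B_seq=7172 B_ack=5079
After event 2: A_seq=5174 A_ack=7172 B_seq=7172 B_ack=5079
After event 3: A_seq=5353 A_ack=7172 B_seq=7172 B_ack=5079

5353 7172 7172 5079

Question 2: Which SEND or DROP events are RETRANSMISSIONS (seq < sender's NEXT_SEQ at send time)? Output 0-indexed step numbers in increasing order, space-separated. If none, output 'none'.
Answer: none

Derivation:
Step 0: SEND seq=5000 -> fresh
Step 1: SEND seq=7000 -> fresh
Step 2: DROP seq=5079 -> fresh
Step 3: SEND seq=5174 -> fresh
Step 4: SEND seq=7172 -> fresh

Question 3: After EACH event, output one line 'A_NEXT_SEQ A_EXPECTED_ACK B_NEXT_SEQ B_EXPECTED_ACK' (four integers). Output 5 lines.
5079 7000 7000 5079
5079 7172 7172 5079
5174 7172 7172 5079
5353 7172 7172 5079
5353 7289 7289 5079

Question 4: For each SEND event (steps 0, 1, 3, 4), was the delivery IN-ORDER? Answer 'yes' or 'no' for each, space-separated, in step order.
Answer: yes yes no yes

Derivation:
Step 0: SEND seq=5000 -> in-order
Step 1: SEND seq=7000 -> in-order
Step 3: SEND seq=5174 -> out-of-order
Step 4: SEND seq=7172 -> in-order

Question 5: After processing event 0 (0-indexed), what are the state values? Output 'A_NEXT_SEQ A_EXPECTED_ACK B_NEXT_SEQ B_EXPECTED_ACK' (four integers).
After event 0: A_seq=5079 A_ack=7000 B_seq=7000 B_ack=5079

5079 7000 7000 5079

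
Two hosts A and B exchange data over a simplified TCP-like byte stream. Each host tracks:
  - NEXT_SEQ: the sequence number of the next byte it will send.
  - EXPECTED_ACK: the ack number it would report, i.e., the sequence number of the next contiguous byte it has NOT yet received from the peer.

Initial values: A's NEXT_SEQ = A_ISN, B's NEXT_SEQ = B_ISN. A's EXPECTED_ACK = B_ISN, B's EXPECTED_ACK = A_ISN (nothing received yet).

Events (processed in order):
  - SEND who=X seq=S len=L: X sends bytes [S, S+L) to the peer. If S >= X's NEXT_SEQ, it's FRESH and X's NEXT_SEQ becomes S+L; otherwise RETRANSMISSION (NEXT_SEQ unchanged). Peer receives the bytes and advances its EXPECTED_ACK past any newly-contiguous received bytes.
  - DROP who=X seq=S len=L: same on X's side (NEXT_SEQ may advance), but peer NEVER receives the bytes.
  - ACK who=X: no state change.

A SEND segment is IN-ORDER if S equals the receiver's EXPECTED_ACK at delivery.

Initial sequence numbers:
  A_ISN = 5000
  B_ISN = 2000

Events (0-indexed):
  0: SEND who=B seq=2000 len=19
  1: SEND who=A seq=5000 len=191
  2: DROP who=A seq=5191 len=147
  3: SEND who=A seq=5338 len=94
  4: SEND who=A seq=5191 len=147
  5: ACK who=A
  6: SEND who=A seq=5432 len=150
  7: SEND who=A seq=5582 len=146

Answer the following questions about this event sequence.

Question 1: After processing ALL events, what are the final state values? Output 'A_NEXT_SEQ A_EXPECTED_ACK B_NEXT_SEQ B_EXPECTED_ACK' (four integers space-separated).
Answer: 5728 2019 2019 5728

Derivation:
After event 0: A_seq=5000 A_ack=2019 B_seq=2019 B_ack=5000
After event 1: A_seq=5191 A_ack=2019 B_seq=2019 B_ack=5191
After event 2: A_seq=5338 A_ack=2019 B_seq=2019 B_ack=5191
After event 3: A_seq=5432 A_ack=2019 B_seq=2019 B_ack=5191
After event 4: A_seq=5432 A_ack=2019 B_seq=2019 B_ack=5432
After event 5: A_seq=5432 A_ack=2019 B_seq=2019 B_ack=5432
After event 6: A_seq=5582 A_ack=2019 B_seq=2019 B_ack=5582
After event 7: A_seq=5728 A_ack=2019 B_seq=2019 B_ack=5728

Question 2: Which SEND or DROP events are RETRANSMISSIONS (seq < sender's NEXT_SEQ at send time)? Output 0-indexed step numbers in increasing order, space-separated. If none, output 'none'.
Answer: 4

Derivation:
Step 0: SEND seq=2000 -> fresh
Step 1: SEND seq=5000 -> fresh
Step 2: DROP seq=5191 -> fresh
Step 3: SEND seq=5338 -> fresh
Step 4: SEND seq=5191 -> retransmit
Step 6: SEND seq=5432 -> fresh
Step 7: SEND seq=5582 -> fresh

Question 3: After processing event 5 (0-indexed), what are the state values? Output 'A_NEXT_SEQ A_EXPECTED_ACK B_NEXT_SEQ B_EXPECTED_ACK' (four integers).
After event 0: A_seq=5000 A_ack=2019 B_seq=2019 B_ack=5000
After event 1: A_seq=5191 A_ack=2019 B_seq=2019 B_ack=5191
After event 2: A_seq=5338 A_ack=2019 B_seq=2019 B_ack=5191
After event 3: A_seq=5432 A_ack=2019 B_seq=2019 B_ack=5191
After event 4: A_seq=5432 A_ack=2019 B_seq=2019 B_ack=5432
After event 5: A_seq=5432 A_ack=2019 B_seq=2019 B_ack=5432

5432 2019 2019 5432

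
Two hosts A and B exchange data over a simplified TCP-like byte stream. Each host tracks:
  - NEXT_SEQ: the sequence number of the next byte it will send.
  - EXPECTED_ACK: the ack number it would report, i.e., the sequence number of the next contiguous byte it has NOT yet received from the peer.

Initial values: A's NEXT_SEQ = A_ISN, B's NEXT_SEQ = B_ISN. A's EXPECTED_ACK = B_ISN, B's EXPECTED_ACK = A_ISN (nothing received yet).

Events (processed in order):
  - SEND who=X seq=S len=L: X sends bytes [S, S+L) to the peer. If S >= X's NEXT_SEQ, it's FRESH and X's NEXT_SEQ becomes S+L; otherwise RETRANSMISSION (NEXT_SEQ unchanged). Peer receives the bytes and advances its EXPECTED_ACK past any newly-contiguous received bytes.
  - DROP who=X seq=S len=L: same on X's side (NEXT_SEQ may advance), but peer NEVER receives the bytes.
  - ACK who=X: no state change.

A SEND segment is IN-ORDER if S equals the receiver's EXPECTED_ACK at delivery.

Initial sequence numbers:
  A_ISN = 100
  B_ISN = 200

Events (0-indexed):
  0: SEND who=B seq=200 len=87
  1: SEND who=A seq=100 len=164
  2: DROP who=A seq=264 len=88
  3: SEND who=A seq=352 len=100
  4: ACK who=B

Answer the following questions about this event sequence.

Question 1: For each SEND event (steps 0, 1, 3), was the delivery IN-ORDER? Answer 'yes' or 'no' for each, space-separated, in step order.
Answer: yes yes no

Derivation:
Step 0: SEND seq=200 -> in-order
Step 1: SEND seq=100 -> in-order
Step 3: SEND seq=352 -> out-of-order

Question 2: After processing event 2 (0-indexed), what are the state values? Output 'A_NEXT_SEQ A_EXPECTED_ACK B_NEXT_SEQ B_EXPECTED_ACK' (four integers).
After event 0: A_seq=100 A_ack=287 B_seq=287 B_ack=100
After event 1: A_seq=264 A_ack=287 B_seq=287 B_ack=264
After event 2: A_seq=352 A_ack=287 B_seq=287 B_ack=264

352 287 287 264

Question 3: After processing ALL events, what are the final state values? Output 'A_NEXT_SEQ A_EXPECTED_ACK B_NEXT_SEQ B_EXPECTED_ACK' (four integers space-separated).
After event 0: A_seq=100 A_ack=287 B_seq=287 B_ack=100
After event 1: A_seq=264 A_ack=287 B_seq=287 B_ack=264
After event 2: A_seq=352 A_ack=287 B_seq=287 B_ack=264
After event 3: A_seq=452 A_ack=287 B_seq=287 B_ack=264
After event 4: A_seq=452 A_ack=287 B_seq=287 B_ack=264

Answer: 452 287 287 264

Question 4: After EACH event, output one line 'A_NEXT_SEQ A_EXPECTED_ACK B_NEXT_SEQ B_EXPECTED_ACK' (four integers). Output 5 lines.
100 287 287 100
264 287 287 264
352 287 287 264
452 287 287 264
452 287 287 264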